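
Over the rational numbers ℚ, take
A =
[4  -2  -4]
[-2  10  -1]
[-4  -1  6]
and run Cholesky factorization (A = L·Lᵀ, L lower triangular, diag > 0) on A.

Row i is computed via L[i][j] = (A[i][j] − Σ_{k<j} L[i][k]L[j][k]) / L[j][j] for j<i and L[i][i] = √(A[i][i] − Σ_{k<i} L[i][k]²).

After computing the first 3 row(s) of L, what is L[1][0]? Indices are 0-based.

Step 1: L[0][0] = √(4) = 2.
  L[1][0] = (-2) / L[0][0] = -1.
Step 2: L[1][1] = √(9) = 3.
  L[2][0] = (-4) / L[0][0] = -2.
  L[2][1] = (-3) / L[1][1] = -1.
Step 3: L[2][2] = √(1) = 1.

L[1][0] = -1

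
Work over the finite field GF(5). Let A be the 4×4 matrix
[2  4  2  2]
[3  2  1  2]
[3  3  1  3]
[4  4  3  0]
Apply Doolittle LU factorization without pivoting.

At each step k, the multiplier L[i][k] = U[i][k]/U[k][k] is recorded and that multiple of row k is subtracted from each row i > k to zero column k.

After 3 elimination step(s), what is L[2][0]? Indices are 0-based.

L[2][0] = 4

[col 0] pivot 2
  R1 -= 4*R0 → (0, 1, 3, 4)  (L[1][0] := 4)
  R2 -= 4*R0 → (0, 2, 3, 0)  (L[2][0] := 4)
  R3 -= 2*R0 → (0, 1, 4, 1)  (L[3][0] := 2)
[col 1] pivot 1
  R2 -= 2*R1 → (0, 0, 2, 2)  (L[2][1] := 2)
  R3 -= 1*R1 → (0, 0, 1, 2)  (L[3][1] := 1)
[col 2] pivot 2
  R3 -= 3*R2 → (0, 0, 0, 1)  (L[3][2] := 3)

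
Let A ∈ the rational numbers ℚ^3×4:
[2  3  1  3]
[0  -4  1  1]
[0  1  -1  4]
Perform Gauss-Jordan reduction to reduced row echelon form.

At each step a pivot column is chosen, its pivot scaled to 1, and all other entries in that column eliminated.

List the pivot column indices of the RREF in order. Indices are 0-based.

pivot(0,0)=2: scale R0 → (1, 3/2, 1/2, 3/2)
pivot(1,1)=-4: scale R1 → (0, 1, -1/4, -1/4)
  clear (0,1): R0 −= (3/2)R1 → (1, 0, 7/8, 15/8)
  clear (2,1): R2 −= (1)R1 → (0, 0, -3/4, 17/4)
pivot(2,2)=-3/4: scale R2 → (0, 0, 1, -17/3)
  clear (0,2): R0 −= (7/8)R2 → (1, 0, 0, 41/6)
  clear (1,2): R1 −= (-1/4)R2 → (0, 1, 0, -5/3)

pivot columns: 0, 1, 2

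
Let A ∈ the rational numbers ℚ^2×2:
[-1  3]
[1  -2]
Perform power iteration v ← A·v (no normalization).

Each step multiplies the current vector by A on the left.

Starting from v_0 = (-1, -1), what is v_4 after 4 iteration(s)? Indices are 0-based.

v_0 = (-1, -1).
v_1 = A·v_0 = (-2, 1).
v_2 = A·v_1 = (5, -4).
v_3 = A·v_2 = (-17, 13).
v_4 = A·v_3 = (56, -43).

v_4 = (56, -43)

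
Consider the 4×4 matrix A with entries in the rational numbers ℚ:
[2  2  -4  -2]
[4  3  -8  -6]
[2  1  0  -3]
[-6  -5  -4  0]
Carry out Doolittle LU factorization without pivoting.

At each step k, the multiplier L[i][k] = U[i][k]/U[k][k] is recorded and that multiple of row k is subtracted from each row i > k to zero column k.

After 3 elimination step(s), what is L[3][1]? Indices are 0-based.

L[3][1] = -1

k=0: U[0][0]=2
  eliminate (1,0): mult=2, new row 1: (0, -1, 0, -2); set L[1][0]=2
  eliminate (2,0): mult=1, new row 2: (0, -1, 4, -1); set L[2][0]=1
  eliminate (3,0): mult=-3, new row 3: (0, 1, -16, -6); set L[3][0]=-3
k=1: U[1][1]=-1
  eliminate (2,1): mult=1, new row 2: (0, 0, 4, 1); set L[2][1]=1
  eliminate (3,1): mult=-1, new row 3: (0, 0, -16, -8); set L[3][1]=-1
k=2: U[2][2]=4
  eliminate (3,2): mult=-4, new row 3: (0, 0, 0, -4); set L[3][2]=-4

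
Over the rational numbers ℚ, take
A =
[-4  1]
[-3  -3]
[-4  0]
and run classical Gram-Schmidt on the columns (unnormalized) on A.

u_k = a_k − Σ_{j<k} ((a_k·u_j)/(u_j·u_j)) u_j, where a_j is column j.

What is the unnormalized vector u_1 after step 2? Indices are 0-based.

Step 1: u_0 = a_0 = (-4, -3, -4).
Step 2: u_1 = a_1 − (5/41)·u_0 = (61/41, -108/41, 20/41).

u_1 = (61/41, -108/41, 20/41)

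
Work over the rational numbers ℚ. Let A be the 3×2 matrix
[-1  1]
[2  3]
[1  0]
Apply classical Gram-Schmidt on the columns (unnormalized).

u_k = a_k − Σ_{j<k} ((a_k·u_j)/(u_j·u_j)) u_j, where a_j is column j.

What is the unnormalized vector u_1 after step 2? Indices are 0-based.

Step 1: u_0 = a_0 = (-1, 2, 1).
Step 2: u_1 = a_1 − (5/6)·u_0 = (11/6, 4/3, -5/6).

u_1 = (11/6, 4/3, -5/6)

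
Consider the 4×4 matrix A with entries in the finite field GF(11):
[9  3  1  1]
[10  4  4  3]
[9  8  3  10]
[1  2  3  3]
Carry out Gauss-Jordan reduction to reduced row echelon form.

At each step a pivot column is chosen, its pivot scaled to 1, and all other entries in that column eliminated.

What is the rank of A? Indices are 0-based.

[1] R0 /= 9  ⇒  (1, 4, 5, 5)
     R1 -= 10·R0  ⇒  (0, 8, 9, 8)
     R2 -= 9·R0  ⇒  (0, 5, 2, 9)
     R3 -= 1·R0  ⇒  (0, 9, 9, 9)
[2] R1 /= 8  ⇒  (0, 1, 8, 1)
     R0 -= 4·R1  ⇒  (1, 0, 6, 1)
     R2 -= 5·R1  ⇒  (0, 0, 6, 4)
     R3 -= 9·R1  ⇒  (0, 0, 3, 0)
[3] R2 /= 6  ⇒  (0, 0, 1, 8)
     R0 -= 6·R2  ⇒  (1, 0, 0, 8)
     R1 -= 8·R2  ⇒  (0, 1, 0, 3)
     R3 -= 3·R2  ⇒  (0, 0, 0, 9)
[4] R3 /= 9  ⇒  (0, 0, 0, 1)
     R0 -= 8·R3  ⇒  (1, 0, 0, 0)
     R1 -= 3·R3  ⇒  (0, 1, 0, 0)
     R2 -= 8·R3  ⇒  (0, 0, 1, 0)

rank = 4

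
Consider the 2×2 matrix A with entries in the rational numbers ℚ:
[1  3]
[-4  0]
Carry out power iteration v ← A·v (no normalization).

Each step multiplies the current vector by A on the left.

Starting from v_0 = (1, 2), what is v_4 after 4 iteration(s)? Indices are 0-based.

v_0 = (1, 2).
v_1 = A·v_0 = (7, -4).
v_2 = A·v_1 = (-5, -28).
v_3 = A·v_2 = (-89, 20).
v_4 = A·v_3 = (-29, 356).

v_4 = (-29, 356)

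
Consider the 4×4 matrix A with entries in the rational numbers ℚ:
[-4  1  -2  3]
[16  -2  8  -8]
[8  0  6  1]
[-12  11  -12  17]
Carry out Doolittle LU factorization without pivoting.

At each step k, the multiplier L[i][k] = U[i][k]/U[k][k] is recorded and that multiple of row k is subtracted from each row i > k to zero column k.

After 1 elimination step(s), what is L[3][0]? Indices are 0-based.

L[3][0] = 3

k=0: U[0][0]=-4
  eliminate (1,0): mult=-4, new row 1: (0, 2, 0, 4); set L[1][0]=-4
  eliminate (2,0): mult=-2, new row 2: (0, 2, 2, 7); set L[2][0]=-2
  eliminate (3,0): mult=3, new row 3: (0, 8, -6, 8); set L[3][0]=3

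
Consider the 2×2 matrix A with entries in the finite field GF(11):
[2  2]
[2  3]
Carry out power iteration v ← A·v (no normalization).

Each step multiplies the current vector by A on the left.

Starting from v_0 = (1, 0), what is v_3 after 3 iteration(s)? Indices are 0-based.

v_0 = (1, 0).
v_1 = A·v_0 = (2, 2).
v_2 = A·v_1 = (8, 10).
v_3 = A·v_2 = (3, 2).

v_3 = (3, 2)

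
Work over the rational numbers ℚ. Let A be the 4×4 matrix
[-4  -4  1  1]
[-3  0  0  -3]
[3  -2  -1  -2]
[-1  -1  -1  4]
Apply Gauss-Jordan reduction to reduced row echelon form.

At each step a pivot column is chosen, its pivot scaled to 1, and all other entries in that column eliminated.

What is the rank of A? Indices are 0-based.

rank = 4

step 1: normalize row 0 (÷-4) = (1, 1, -1/4, -1/4)
  row 1: subtract -3×row0 = (0, 3, -3/4, -15/4)
  row 2: subtract 3×row0 = (0, -5, -1/4, -5/4)
  row 3: subtract -1×row0 = (0, 0, -5/4, 15/4)
step 2: normalize row 1 (÷3) = (0, 1, -1/4, -5/4)
  row 0: subtract 1×row1 = (1, 0, 0, 1)
  row 2: subtract -5×row1 = (0, 0, -3/2, -15/2)
step 3: normalize row 2 (÷-3/2) = (0, 0, 1, 5)
  row 1: subtract -1/4×row2 = (0, 1, 0, 0)
  row 3: subtract -5/4×row2 = (0, 0, 0, 10)
step 4: normalize row 3 (÷10) = (0, 0, 0, 1)
  row 0: subtract 1×row3 = (1, 0, 0, 0)
  row 2: subtract 5×row3 = (0, 0, 1, 0)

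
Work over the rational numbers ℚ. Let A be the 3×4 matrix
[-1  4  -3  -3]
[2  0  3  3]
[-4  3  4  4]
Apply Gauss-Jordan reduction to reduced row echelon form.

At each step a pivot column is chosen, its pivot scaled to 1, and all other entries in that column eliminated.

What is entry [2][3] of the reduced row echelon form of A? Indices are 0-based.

step 1: normalize row 0 (÷-1) = (1, -4, 3, 3)
  row 1: subtract 2×row0 = (0, 8, -3, -3)
  row 2: subtract -4×row0 = (0, -13, 16, 16)
step 2: normalize row 1 (÷8) = (0, 1, -3/8, -3/8)
  row 0: subtract -4×row1 = (1, 0, 3/2, 3/2)
  row 2: subtract -13×row1 = (0, 0, 89/8, 89/8)
step 3: normalize row 2 (÷89/8) = (0, 0, 1, 1)
  row 0: subtract 3/2×row2 = (1, 0, 0, 0)
  row 1: subtract -3/8×row2 = (0, 1, 0, 0)

M[2][3] = 1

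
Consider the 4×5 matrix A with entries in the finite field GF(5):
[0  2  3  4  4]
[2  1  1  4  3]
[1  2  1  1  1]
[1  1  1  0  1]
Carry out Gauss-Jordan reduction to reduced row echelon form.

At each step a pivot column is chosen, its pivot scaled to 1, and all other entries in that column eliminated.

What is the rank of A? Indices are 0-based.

rank = 4

[1] R0 <-> R1
[1] R0 /= 2  ⇒  (1, 3, 3, 2, 4)
     R2 -= 1·R0  ⇒  (0, 4, 3, 4, 2)
     R3 -= 1·R0  ⇒  (0, 3, 3, 3, 2)
[2] R1 /= 2  ⇒  (0, 1, 4, 2, 2)
     R0 -= 3·R1  ⇒  (1, 0, 1, 1, 3)
     R2 -= 4·R1  ⇒  (0, 0, 2, 1, 4)
     R3 -= 3·R1  ⇒  (0, 0, 1, 2, 1)
[3] R2 /= 2  ⇒  (0, 0, 1, 3, 2)
     R0 -= 1·R2  ⇒  (1, 0, 0, 3, 1)
     R1 -= 4·R2  ⇒  (0, 1, 0, 0, 4)
     R3 -= 1·R2  ⇒  (0, 0, 0, 4, 4)
[4] R3 /= 4  ⇒  (0, 0, 0, 1, 1)
     R0 -= 3·R3  ⇒  (1, 0, 0, 0, 3)
     R2 -= 3·R3  ⇒  (0, 0, 1, 0, 4)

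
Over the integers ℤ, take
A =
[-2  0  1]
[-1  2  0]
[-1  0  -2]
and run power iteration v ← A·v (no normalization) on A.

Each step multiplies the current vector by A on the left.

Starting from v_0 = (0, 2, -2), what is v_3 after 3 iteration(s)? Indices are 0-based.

v_3 = (-22, 12, 4)

v_0 = (0, 2, -2).
v_1 = A·v_0 = (-2, 4, 4).
v_2 = A·v_1 = (8, 10, -6).
v_3 = A·v_2 = (-22, 12, 4).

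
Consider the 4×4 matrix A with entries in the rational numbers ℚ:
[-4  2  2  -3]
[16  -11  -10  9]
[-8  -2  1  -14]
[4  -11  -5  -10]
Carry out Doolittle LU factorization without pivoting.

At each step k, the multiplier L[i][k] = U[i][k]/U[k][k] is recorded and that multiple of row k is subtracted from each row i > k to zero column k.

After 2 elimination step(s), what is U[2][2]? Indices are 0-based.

[col 0] pivot -4
  R1 -= -4*R0 → (0, -3, -2, -3)  (L[1][0] := -4)
  R2 -= 2*R0 → (0, -6, -3, -8)  (L[2][0] := 2)
  R3 -= -1*R0 → (0, -9, -3, -13)  (L[3][0] := -1)
[col 1] pivot -3
  R2 -= 2*R1 → (0, 0, 1, -2)  (L[2][1] := 2)
  R3 -= 3*R1 → (0, 0, 3, -4)  (L[3][1] := 3)

U[2][2] = 1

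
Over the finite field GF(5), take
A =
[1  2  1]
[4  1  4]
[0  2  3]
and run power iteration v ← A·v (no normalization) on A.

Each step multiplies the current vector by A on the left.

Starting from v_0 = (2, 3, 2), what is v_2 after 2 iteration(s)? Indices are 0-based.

v_2 = (0, 2, 4)

v_0 = (2, 3, 2).
v_1 = A·v_0 = (0, 4, 2).
v_2 = A·v_1 = (0, 2, 4).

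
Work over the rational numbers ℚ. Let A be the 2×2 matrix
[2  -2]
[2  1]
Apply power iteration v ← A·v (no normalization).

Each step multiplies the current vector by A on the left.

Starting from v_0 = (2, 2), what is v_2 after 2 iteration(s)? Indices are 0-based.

v_2 = (-12, 6)

v_0 = (2, 2).
v_1 = A·v_0 = (0, 6).
v_2 = A·v_1 = (-12, 6).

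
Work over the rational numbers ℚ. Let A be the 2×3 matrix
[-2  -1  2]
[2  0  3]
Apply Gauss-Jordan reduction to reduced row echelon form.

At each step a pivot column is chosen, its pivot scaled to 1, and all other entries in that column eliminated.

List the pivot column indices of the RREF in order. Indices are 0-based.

pivot(0,0)=-2: scale R0 → (1, 1/2, -1)
  clear (1,0): R1 −= (2)R0 → (0, -1, 5)
pivot(1,1)=-1: scale R1 → (0, 1, -5)
  clear (0,1): R0 −= (1/2)R1 → (1, 0, 3/2)

pivot columns: 0, 1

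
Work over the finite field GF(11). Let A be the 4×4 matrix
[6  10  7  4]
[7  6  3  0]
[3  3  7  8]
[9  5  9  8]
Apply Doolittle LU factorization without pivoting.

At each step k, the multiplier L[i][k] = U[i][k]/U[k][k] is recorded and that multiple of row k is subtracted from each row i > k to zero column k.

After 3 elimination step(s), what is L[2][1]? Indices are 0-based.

Step 1: pivot at (0,0) is 6.
  row1 ← row1 − (3)·row0  ⇒  L[1][0]=3, U row1=(0, 9, 4, 10)
  row2 ← row2 − (6)·row0  ⇒  L[2][0]=6, U row2=(0, 9, 9, 6)
  row3 ← row3 − (7)·row0  ⇒  L[3][0]=7, U row3=(0, 1, 4, 2)
Step 2: pivot at (1,1) is 9.
  row2 ← row2 − (1)·row1  ⇒  L[2][1]=1, U row2=(0, 0, 5, 7)
  row3 ← row3 − (5)·row1  ⇒  L[3][1]=5, U row3=(0, 0, 6, 7)
Step 3: pivot at (2,2) is 5.
  row3 ← row3 − (10)·row2  ⇒  L[3][2]=10, U row3=(0, 0, 0, 3)

L[2][1] = 1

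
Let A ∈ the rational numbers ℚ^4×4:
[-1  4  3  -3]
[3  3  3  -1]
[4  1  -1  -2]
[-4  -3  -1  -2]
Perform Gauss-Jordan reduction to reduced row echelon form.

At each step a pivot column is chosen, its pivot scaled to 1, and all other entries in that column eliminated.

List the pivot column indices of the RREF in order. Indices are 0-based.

pivot(0,0)=-1: scale R0 → (1, -4, -3, 3)
  clear (1,0): R1 −= (3)R0 → (0, 15, 12, -10)
  clear (2,0): R2 −= (4)R0 → (0, 17, 11, -14)
  clear (3,0): R3 −= (-4)R0 → (0, -19, -13, 10)
pivot(1,1)=15: scale R1 → (0, 1, 4/5, -2/3)
  clear (0,1): R0 −= (-4)R1 → (1, 0, 1/5, 1/3)
  clear (2,1): R2 −= (17)R1 → (0, 0, -13/5, -8/3)
  clear (3,1): R3 −= (-19)R1 → (0, 0, 11/5, -8/3)
pivot(2,2)=-13/5: scale R2 → (0, 0, 1, 40/39)
  clear (0,2): R0 −= (1/5)R2 → (1, 0, 0, 5/39)
  clear (1,2): R1 −= (4/5)R2 → (0, 1, 0, -58/39)
  clear (3,2): R3 −= (11/5)R2 → (0, 0, 0, -64/13)
pivot(3,3)=-64/13: scale R3 → (0, 0, 0, 1)
  clear (0,3): R0 −= (5/39)R3 → (1, 0, 0, 0)
  clear (1,3): R1 −= (-58/39)R3 → (0, 1, 0, 0)
  clear (2,3): R2 −= (40/39)R3 → (0, 0, 1, 0)

pivot columns: 0, 1, 2, 3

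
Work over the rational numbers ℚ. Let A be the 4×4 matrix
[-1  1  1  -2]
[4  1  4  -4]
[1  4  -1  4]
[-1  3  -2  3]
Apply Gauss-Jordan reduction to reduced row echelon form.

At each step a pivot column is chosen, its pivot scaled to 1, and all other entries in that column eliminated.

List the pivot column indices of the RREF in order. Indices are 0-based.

step 1: normalize row 0 (÷-1) = (1, -1, -1, 2)
  row 1: subtract 4×row0 = (0, 5, 8, -12)
  row 2: subtract 1×row0 = (0, 5, 0, 2)
  row 3: subtract -1×row0 = (0, 2, -3, 5)
step 2: normalize row 1 (÷5) = (0, 1, 8/5, -12/5)
  row 0: subtract -1×row1 = (1, 0, 3/5, -2/5)
  row 2: subtract 5×row1 = (0, 0, -8, 14)
  row 3: subtract 2×row1 = (0, 0, -31/5, 49/5)
step 3: normalize row 2 (÷-8) = (0, 0, 1, -7/4)
  row 0: subtract 3/5×row2 = (1, 0, 0, 13/20)
  row 1: subtract 8/5×row2 = (0, 1, 0, 2/5)
  row 3: subtract -31/5×row2 = (0, 0, 0, -21/20)
step 4: normalize row 3 (÷-21/20) = (0, 0, 0, 1)
  row 0: subtract 13/20×row3 = (1, 0, 0, 0)
  row 1: subtract 2/5×row3 = (0, 1, 0, 0)
  row 2: subtract -7/4×row3 = (0, 0, 1, 0)

pivot columns: 0, 1, 2, 3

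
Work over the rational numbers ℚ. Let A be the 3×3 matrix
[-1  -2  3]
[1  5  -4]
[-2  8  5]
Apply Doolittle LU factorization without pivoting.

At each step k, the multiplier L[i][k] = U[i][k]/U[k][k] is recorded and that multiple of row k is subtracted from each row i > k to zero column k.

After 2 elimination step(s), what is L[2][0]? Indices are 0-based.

L[2][0] = 2

[col 0] pivot -1
  R1 -= -1*R0 → (0, 3, -1)  (L[1][0] := -1)
  R2 -= 2*R0 → (0, 12, -1)  (L[2][0] := 2)
[col 1] pivot 3
  R2 -= 4*R1 → (0, 0, 3)  (L[2][1] := 4)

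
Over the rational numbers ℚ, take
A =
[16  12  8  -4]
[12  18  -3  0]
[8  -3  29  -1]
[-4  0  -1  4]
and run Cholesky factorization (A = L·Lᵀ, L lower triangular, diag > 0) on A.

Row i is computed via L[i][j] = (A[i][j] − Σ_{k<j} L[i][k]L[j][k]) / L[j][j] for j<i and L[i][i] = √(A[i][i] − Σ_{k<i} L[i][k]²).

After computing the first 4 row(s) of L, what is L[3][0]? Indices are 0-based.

L[3][0] = -1

Step 1: L[0][0] = √(16) = 4.
  L[1][0] = (12) / L[0][0] = 3.
Step 2: L[1][1] = √(9) = 3.
  L[2][0] = (8) / L[0][0] = 2.
  L[2][1] = (-9) / L[1][1] = -3.
Step 3: L[2][2] = √(16) = 4.
  L[3][0] = (-4) / L[0][0] = -1.
  L[3][1] = (3) / L[1][1] = 1.
  L[3][2] = (4) / L[2][2] = 1.
Step 4: L[3][3] = √(1) = 1.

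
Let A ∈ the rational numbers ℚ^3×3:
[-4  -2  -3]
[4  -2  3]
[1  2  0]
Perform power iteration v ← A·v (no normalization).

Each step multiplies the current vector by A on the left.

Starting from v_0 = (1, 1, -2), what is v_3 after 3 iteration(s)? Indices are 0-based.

v_0 = (1, 1, -2).
v_1 = A·v_0 = (0, -4, 3).
v_2 = A·v_1 = (-1, 17, -8).
v_3 = A·v_2 = (-6, -62, 33).

v_3 = (-6, -62, 33)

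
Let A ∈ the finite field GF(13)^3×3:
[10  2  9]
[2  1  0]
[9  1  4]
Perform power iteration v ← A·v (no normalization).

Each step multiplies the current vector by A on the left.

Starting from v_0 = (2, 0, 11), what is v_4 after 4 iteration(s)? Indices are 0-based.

v_0 = (2, 0, 11).
v_1 = A·v_0 = (2, 4, 10).
v_2 = A·v_1 = (1, 8, 10).
v_3 = A·v_2 = (12, 10, 5).
v_4 = A·v_3 = (3, 8, 8).

v_4 = (3, 8, 8)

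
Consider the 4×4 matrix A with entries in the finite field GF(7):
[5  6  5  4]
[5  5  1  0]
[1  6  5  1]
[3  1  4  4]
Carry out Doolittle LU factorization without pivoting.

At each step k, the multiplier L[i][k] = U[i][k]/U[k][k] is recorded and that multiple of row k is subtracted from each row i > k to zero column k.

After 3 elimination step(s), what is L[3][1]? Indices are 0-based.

Step 1: pivot at (0,0) is 5.
  row1 ← row1 − (1)·row0  ⇒  L[1][0]=1, U row1=(0, 6, 3, 3)
  row2 ← row2 − (3)·row0  ⇒  L[2][0]=3, U row2=(0, 2, 4, 3)
  row3 ← row3 − (2)·row0  ⇒  L[3][0]=2, U row3=(0, 3, 1, 3)
Step 2: pivot at (1,1) is 6.
  row2 ← row2 − (5)·row1  ⇒  L[2][1]=5, U row2=(0, 0, 3, 2)
  row3 ← row3 − (4)·row1  ⇒  L[3][1]=4, U row3=(0, 0, 3, 5)
Step 3: pivot at (2,2) is 3.
  row3 ← row3 − (1)·row2  ⇒  L[3][2]=1, U row3=(0, 0, 0, 3)

L[3][1] = 4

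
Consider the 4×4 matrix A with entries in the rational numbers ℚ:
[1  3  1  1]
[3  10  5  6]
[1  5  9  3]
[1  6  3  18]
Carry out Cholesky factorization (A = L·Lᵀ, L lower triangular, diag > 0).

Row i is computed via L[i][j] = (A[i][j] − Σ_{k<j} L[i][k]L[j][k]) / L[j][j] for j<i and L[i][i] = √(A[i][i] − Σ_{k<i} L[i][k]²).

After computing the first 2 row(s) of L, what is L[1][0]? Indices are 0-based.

L[1][0] = 3

Step 1: L[0][0] = √(1) = 1.
  L[1][0] = (3) / L[0][0] = 3.
Step 2: L[1][1] = √(1) = 1.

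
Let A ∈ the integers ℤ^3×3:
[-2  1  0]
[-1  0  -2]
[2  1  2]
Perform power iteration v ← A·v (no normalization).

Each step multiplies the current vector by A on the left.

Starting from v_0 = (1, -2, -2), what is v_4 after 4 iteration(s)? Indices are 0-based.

v_4 = (35, -6, 11)

v_0 = (1, -2, -2).
v_1 = A·v_0 = (-4, 3, -4).
v_2 = A·v_1 = (11, 12, -13).
v_3 = A·v_2 = (-10, 15, 8).
v_4 = A·v_3 = (35, -6, 11).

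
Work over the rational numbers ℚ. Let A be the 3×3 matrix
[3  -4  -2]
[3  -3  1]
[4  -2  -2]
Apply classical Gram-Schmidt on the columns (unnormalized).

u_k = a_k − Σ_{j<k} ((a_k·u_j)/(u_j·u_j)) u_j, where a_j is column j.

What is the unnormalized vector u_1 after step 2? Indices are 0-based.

Step 1: u_0 = a_0 = (3, 3, 4).
Step 2: u_1 = a_1 − (-29/34)·u_0 = (-49/34, -15/34, 24/17).

u_1 = (-49/34, -15/34, 24/17)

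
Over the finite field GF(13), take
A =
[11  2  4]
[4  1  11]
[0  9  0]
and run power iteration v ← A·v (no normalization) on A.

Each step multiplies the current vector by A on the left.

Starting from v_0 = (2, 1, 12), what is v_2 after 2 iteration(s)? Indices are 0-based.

v_2 = (5, 8, 8)

v_0 = (2, 1, 12).
v_1 = A·v_0 = (7, 11, 9).
v_2 = A·v_1 = (5, 8, 8).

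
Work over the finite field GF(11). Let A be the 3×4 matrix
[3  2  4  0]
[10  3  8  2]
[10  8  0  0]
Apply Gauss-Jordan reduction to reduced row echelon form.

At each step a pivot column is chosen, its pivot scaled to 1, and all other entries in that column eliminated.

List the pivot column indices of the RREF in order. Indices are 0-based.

[1] R0 /= 3  ⇒  (1, 8, 5, 0)
     R1 -= 10·R0  ⇒  (0, 0, 2, 2)
     R2 -= 10·R0  ⇒  (0, 5, 5, 0)
[2] R1 <-> R2
[2] R1 /= 5  ⇒  (0, 1, 1, 0)
     R0 -= 8·R1  ⇒  (1, 0, 8, 0)
[3] R2 /= 2  ⇒  (0, 0, 1, 1)
     R0 -= 8·R2  ⇒  (1, 0, 0, 3)
     R1 -= 1·R2  ⇒  (0, 1, 0, 10)

pivot columns: 0, 1, 2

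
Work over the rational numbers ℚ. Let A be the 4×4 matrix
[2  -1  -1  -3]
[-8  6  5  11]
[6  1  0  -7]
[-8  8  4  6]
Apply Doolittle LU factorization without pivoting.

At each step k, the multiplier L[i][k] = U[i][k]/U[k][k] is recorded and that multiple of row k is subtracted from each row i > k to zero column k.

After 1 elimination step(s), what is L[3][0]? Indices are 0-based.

L[3][0] = -4

k=0: U[0][0]=2
  eliminate (1,0): mult=-4, new row 1: (0, 2, 1, -1); set L[1][0]=-4
  eliminate (2,0): mult=3, new row 2: (0, 4, 3, 2); set L[2][0]=3
  eliminate (3,0): mult=-4, new row 3: (0, 4, 0, -6); set L[3][0]=-4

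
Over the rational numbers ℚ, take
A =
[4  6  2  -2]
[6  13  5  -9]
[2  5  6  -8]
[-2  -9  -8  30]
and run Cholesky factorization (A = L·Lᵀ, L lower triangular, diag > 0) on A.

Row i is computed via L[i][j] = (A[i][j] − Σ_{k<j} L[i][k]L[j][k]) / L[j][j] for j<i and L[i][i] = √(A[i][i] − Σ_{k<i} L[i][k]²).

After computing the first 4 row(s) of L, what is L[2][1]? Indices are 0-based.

Step 1: L[0][0] = √(4) = 2.
  L[1][0] = (6) / L[0][0] = 3.
Step 2: L[1][1] = √(4) = 2.
  L[2][0] = (2) / L[0][0] = 1.
  L[2][1] = (2) / L[1][1] = 1.
Step 3: L[2][2] = √(4) = 2.
  L[3][0] = (-2) / L[0][0] = -1.
  L[3][1] = (-6) / L[1][1] = -3.
  L[3][2] = (-4) / L[2][2] = -2.
Step 4: L[3][3] = √(16) = 4.

L[2][1] = 1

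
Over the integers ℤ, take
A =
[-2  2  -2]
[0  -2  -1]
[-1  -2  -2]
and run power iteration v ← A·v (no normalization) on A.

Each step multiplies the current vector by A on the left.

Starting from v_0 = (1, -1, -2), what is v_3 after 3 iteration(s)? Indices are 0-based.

v_3 = (14, 44, 64)

v_0 = (1, -1, -2).
v_1 = A·v_0 = (0, 4, 5).
v_2 = A·v_1 = (-2, -13, -18).
v_3 = A·v_2 = (14, 44, 64).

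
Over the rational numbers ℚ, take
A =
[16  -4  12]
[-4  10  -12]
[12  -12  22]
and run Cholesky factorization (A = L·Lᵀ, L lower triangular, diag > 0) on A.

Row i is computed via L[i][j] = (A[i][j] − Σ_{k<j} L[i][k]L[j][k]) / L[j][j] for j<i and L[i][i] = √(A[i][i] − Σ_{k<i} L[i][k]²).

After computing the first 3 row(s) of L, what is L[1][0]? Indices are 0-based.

Step 1: L[0][0] = √(16) = 4.
  L[1][0] = (-4) / L[0][0] = -1.
Step 2: L[1][1] = √(9) = 3.
  L[2][0] = (12) / L[0][0] = 3.
  L[2][1] = (-9) / L[1][1] = -3.
Step 3: L[2][2] = √(4) = 2.

L[1][0] = -1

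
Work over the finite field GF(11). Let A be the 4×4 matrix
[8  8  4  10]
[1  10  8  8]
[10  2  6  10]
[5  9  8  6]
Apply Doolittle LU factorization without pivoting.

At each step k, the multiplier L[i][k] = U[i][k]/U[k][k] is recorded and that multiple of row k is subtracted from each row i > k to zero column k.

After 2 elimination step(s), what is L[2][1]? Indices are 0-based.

L[2][1] = 4

Step 1: pivot at (0,0) is 8.
  row1 ← row1 − (7)·row0  ⇒  L[1][0]=7, U row1=(0, 9, 2, 4)
  row2 ← row2 − (4)·row0  ⇒  L[2][0]=4, U row2=(0, 3, 1, 3)
  row3 ← row3 − (2)·row0  ⇒  L[3][0]=2, U row3=(0, 4, 0, 8)
Step 2: pivot at (1,1) is 9.
  row2 ← row2 − (4)·row1  ⇒  L[2][1]=4, U row2=(0, 0, 4, 9)
  row3 ← row3 − (9)·row1  ⇒  L[3][1]=9, U row3=(0, 0, 4, 5)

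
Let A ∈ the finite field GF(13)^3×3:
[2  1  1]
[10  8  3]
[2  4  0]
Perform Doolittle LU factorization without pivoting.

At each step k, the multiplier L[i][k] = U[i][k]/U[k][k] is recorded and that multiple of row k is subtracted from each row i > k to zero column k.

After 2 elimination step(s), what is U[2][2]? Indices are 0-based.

Step 1: pivot at (0,0) is 2.
  row1 ← row1 − (5)·row0  ⇒  L[1][0]=5, U row1=(0, 3, 11)
  row2 ← row2 − (1)·row0  ⇒  L[2][0]=1, U row2=(0, 3, 12)
Step 2: pivot at (1,1) is 3.
  row2 ← row2 − (1)·row1  ⇒  L[2][1]=1, U row2=(0, 0, 1)

U[2][2] = 1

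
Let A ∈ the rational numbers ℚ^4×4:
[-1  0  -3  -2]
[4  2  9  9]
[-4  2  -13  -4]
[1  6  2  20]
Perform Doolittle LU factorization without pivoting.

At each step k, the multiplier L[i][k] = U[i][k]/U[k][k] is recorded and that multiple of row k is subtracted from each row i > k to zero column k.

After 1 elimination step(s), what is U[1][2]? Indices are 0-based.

U[1][2] = -3

k=0: U[0][0]=-1
  eliminate (1,0): mult=-4, new row 1: (0, 2, -3, 1); set L[1][0]=-4
  eliminate (2,0): mult=4, new row 2: (0, 2, -1, 4); set L[2][0]=4
  eliminate (3,0): mult=-1, new row 3: (0, 6, -1, 18); set L[3][0]=-1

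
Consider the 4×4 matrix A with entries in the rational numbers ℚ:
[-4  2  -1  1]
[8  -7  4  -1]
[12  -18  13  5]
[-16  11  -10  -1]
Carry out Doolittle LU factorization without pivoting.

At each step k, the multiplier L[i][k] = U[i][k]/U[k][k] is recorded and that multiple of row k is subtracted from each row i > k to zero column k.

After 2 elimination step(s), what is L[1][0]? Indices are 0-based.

k=0: U[0][0]=-4
  eliminate (1,0): mult=-2, new row 1: (0, -3, 2, 1); set L[1][0]=-2
  eliminate (2,0): mult=-3, new row 2: (0, -12, 10, 8); set L[2][0]=-3
  eliminate (3,0): mult=4, new row 3: (0, 3, -6, -5); set L[3][0]=4
k=1: U[1][1]=-3
  eliminate (2,1): mult=4, new row 2: (0, 0, 2, 4); set L[2][1]=4
  eliminate (3,1): mult=-1, new row 3: (0, 0, -4, -4); set L[3][1]=-1

L[1][0] = -2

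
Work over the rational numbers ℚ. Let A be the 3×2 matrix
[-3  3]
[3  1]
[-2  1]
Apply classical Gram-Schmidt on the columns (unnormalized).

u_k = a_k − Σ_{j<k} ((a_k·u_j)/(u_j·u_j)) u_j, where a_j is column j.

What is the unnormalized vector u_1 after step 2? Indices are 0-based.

u_1 = (21/11, 23/11, 3/11)

Step 1: u_0 = a_0 = (-3, 3, -2).
Step 2: u_1 = a_1 − (-4/11)·u_0 = (21/11, 23/11, 3/11).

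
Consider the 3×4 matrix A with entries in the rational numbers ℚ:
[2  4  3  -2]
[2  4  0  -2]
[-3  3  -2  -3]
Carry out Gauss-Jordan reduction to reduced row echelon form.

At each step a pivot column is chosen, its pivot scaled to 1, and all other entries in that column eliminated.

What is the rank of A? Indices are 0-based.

rank = 3

step 1: normalize row 0 (÷2) = (1, 2, 3/2, -1)
  row 1: subtract 2×row0 = (0, 0, -3, 0)
  row 2: subtract -3×row0 = (0, 9, 5/2, -6)
step 2: exchange rows 1,2
step 2: normalize row 1 (÷9) = (0, 1, 5/18, -2/3)
  row 0: subtract 2×row1 = (1, 0, 17/18, 1/3)
step 3: normalize row 2 (÷-3) = (0, 0, 1, 0)
  row 0: subtract 17/18×row2 = (1, 0, 0, 1/3)
  row 1: subtract 5/18×row2 = (0, 1, 0, -2/3)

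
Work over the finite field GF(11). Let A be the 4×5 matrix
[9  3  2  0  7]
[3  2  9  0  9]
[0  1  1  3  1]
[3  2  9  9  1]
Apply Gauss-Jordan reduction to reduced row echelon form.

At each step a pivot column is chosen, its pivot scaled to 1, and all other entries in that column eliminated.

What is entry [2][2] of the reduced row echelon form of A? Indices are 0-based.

[1] R0 /= 9  ⇒  (1, 4, 10, 0, 2)
     R1 -= 3·R0  ⇒  (0, 1, 1, 0, 3)
     R3 -= 3·R0  ⇒  (0, 1, 1, 9, 6)
[2] R1 /= 1  ⇒  (0, 1, 1, 0, 3)
     R0 -= 4·R1  ⇒  (1, 0, 6, 0, 1)
     R2 -= 1·R1  ⇒  (0, 0, 0, 3, 9)
     R3 -= 1·R1  ⇒  (0, 0, 0, 9, 3)
column 2 empty below row 2
[3] R2 /= 3  ⇒  (0, 0, 0, 1, 3)
     R3 -= 9·R2  ⇒  (0, 0, 0, 0, 9)
[4] R3 /= 9  ⇒  (0, 0, 0, 0, 1)
     R0 -= 1·R3  ⇒  (1, 0, 6, 0, 0)
     R1 -= 3·R3  ⇒  (0, 1, 1, 0, 0)
     R2 -= 3·R3  ⇒  (0, 0, 0, 1, 0)

M[2][2] = 0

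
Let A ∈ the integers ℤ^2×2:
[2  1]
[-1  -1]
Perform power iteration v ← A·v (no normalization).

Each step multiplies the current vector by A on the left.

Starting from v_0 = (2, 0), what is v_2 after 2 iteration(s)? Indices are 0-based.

v_2 = (6, -2)

v_0 = (2, 0).
v_1 = A·v_0 = (4, -2).
v_2 = A·v_1 = (6, -2).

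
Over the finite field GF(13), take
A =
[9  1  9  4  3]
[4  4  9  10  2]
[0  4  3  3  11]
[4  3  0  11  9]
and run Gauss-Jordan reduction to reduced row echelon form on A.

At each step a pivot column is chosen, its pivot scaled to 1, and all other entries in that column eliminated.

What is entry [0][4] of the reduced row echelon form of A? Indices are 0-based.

pivot(0,0)=9: scale R0 → (1, 3, 1, 12, 9)
  clear (1,0): R1 −= (4)R0 → (0, 5, 5, 1, 5)
  clear (3,0): R3 −= (4)R0 → (0, 4, 9, 2, 12)
pivot(1,1)=5: scale R1 → (0, 1, 1, 8, 1)
  clear (0,1): R0 −= (3)R1 → (1, 0, 11, 1, 6)
  clear (2,1): R2 −= (4)R1 → (0, 0, 12, 10, 7)
  clear (3,1): R3 −= (4)R1 → (0, 0, 5, 9, 8)
pivot(2,2)=12: scale R2 → (0, 0, 1, 3, 6)
  clear (0,2): R0 −= (11)R2 → (1, 0, 0, 7, 5)
  clear (1,2): R1 −= (1)R2 → (0, 1, 0, 5, 8)
  clear (3,2): R3 −= (5)R2 → (0, 0, 0, 7, 4)
pivot(3,3)=7: scale R3 → (0, 0, 0, 1, 8)
  clear (0,3): R0 −= (7)R3 → (1, 0, 0, 0, 1)
  clear (1,3): R1 −= (5)R3 → (0, 1, 0, 0, 7)
  clear (2,3): R2 −= (3)R3 → (0, 0, 1, 0, 8)

M[0][4] = 1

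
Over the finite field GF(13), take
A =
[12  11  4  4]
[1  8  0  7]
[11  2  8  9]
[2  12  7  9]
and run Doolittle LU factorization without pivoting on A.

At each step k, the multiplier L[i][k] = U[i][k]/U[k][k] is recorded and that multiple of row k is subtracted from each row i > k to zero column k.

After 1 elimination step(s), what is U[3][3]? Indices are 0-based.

Step 1: pivot at (0,0) is 12.
  row1 ← row1 − (12)·row0  ⇒  L[1][0]=12, U row1=(0, 6, 4, 11)
  row2 ← row2 − (2)·row0  ⇒  L[2][0]=2, U row2=(0, 6, 0, 1)
  row3 ← row3 − (11)·row0  ⇒  L[3][0]=11, U row3=(0, 8, 2, 4)

U[3][3] = 4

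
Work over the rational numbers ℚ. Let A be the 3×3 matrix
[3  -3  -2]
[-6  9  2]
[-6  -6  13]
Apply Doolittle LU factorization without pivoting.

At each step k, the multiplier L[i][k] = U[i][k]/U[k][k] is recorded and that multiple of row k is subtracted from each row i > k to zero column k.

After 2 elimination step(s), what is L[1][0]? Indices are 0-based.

L[1][0] = -2

k=0: U[0][0]=3
  eliminate (1,0): mult=-2, new row 1: (0, 3, -2); set L[1][0]=-2
  eliminate (2,0): mult=-2, new row 2: (0, -12, 9); set L[2][0]=-2
k=1: U[1][1]=3
  eliminate (2,1): mult=-4, new row 2: (0, 0, 1); set L[2][1]=-4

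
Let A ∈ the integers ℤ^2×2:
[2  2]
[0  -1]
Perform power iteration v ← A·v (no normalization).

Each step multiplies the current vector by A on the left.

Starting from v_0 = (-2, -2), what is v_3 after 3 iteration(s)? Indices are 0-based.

v_0 = (-2, -2).
v_1 = A·v_0 = (-8, 2).
v_2 = A·v_1 = (-12, -2).
v_3 = A·v_2 = (-28, 2).

v_3 = (-28, 2)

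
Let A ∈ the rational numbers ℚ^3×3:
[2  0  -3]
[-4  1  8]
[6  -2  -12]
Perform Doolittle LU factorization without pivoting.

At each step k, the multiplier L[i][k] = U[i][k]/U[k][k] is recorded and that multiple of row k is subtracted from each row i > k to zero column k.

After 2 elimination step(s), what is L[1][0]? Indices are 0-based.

L[1][0] = -2

k=0: U[0][0]=2
  eliminate (1,0): mult=-2, new row 1: (0, 1, 2); set L[1][0]=-2
  eliminate (2,0): mult=3, new row 2: (0, -2, -3); set L[2][0]=3
k=1: U[1][1]=1
  eliminate (2,1): mult=-2, new row 2: (0, 0, 1); set L[2][1]=-2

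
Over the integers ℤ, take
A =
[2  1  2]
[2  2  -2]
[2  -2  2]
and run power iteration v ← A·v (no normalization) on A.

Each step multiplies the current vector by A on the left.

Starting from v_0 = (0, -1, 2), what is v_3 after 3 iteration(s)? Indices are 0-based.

v_3 = (66, -72, 120)

v_0 = (0, -1, 2).
v_1 = A·v_0 = (3, -6, 6).
v_2 = A·v_1 = (12, -18, 30).
v_3 = A·v_2 = (66, -72, 120).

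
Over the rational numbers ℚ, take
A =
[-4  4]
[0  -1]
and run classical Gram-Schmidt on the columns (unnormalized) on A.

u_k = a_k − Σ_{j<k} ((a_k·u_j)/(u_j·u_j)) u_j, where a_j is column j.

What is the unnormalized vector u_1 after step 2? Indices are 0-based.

u_1 = (0, -1)

Step 1: u_0 = a_0 = (-4, 0).
Step 2: u_1 = a_1 − (-1)·u_0 = (0, -1).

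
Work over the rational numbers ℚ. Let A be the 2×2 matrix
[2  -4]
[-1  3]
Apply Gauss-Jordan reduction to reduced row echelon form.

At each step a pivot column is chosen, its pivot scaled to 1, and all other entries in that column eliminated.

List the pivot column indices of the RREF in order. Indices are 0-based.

step 1: normalize row 0 (÷2) = (1, -2)
  row 1: subtract -1×row0 = (0, 1)
step 2: normalize row 1 (÷1) = (0, 1)
  row 0: subtract -2×row1 = (1, 0)

pivot columns: 0, 1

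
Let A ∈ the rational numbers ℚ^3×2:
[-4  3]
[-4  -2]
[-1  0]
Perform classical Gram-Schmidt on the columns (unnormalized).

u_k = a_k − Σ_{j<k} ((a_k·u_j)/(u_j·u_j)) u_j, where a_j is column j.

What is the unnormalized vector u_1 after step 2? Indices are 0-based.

u_1 = (83/33, -82/33, -4/33)

Step 1: u_0 = a_0 = (-4, -4, -1).
Step 2: u_1 = a_1 − (-4/33)·u_0 = (83/33, -82/33, -4/33).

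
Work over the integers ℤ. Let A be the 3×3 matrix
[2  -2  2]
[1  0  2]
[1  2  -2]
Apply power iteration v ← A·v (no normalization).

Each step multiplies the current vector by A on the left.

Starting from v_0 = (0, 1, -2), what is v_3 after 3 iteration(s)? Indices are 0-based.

v_0 = (0, 1, -2).
v_1 = A·v_0 = (-6, -4, 6).
v_2 = A·v_1 = (8, 6, -26).
v_3 = A·v_2 = (-48, -44, 72).

v_3 = (-48, -44, 72)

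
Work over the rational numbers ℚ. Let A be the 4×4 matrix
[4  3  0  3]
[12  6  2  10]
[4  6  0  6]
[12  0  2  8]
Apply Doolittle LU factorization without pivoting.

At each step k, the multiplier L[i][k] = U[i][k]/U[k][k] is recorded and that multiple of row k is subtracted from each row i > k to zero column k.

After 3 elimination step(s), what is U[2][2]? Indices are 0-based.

k=0: U[0][0]=4
  eliminate (1,0): mult=3, new row 1: (0, -3, 2, 1); set L[1][0]=3
  eliminate (2,0): mult=1, new row 2: (0, 3, 0, 3); set L[2][0]=1
  eliminate (3,0): mult=3, new row 3: (0, -9, 2, -1); set L[3][0]=3
k=1: U[1][1]=-3
  eliminate (2,1): mult=-1, new row 2: (0, 0, 2, 4); set L[2][1]=-1
  eliminate (3,1): mult=3, new row 3: (0, 0, -4, -4); set L[3][1]=3
k=2: U[2][2]=2
  eliminate (3,2): mult=-2, new row 3: (0, 0, 0, 4); set L[3][2]=-2

U[2][2] = 2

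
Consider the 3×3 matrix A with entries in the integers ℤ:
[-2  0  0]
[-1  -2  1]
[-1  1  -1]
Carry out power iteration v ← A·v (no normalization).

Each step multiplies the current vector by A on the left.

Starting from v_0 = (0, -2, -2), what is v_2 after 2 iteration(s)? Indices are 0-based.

v_0 = (0, -2, -2).
v_1 = A·v_0 = (0, 2, 0).
v_2 = A·v_1 = (0, -4, 2).

v_2 = (0, -4, 2)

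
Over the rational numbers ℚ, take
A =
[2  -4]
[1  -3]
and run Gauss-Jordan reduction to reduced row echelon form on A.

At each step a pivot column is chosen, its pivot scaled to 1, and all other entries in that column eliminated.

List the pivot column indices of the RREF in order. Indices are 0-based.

step 1: normalize row 0 (÷2) = (1, -2)
  row 1: subtract 1×row0 = (0, -1)
step 2: normalize row 1 (÷-1) = (0, 1)
  row 0: subtract -2×row1 = (1, 0)

pivot columns: 0, 1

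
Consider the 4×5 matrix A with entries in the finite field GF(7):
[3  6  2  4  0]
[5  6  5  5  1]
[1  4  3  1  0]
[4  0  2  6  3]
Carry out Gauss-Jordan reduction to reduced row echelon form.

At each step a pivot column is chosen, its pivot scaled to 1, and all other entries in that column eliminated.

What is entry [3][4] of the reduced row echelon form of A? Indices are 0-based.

M[3][4] = 4

pivot(0,0)=3: scale R0 → (1, 2, 3, 6, 0)
  clear (1,0): R1 −= (5)R0 → (0, 3, 4, 3, 1)
  clear (2,0): R2 −= (1)R0 → (0, 2, 0, 2, 0)
  clear (3,0): R3 −= (4)R0 → (0, 6, 4, 3, 3)
pivot(1,1)=3: scale R1 → (0, 1, 6, 1, 5)
  clear (0,1): R0 −= (2)R1 → (1, 0, 5, 4, 4)
  clear (2,1): R2 −= (2)R1 → (0, 0, 2, 0, 4)
  clear (3,1): R3 −= (6)R1 → (0, 0, 3, 4, 1)
pivot(2,2)=2: scale R2 → (0, 0, 1, 0, 2)
  clear (0,2): R0 −= (5)R2 → (1, 0, 0, 4, 1)
  clear (1,2): R1 −= (6)R2 → (0, 1, 0, 1, 0)
  clear (3,2): R3 −= (3)R2 → (0, 0, 0, 4, 2)
pivot(3,3)=4: scale R3 → (0, 0, 0, 1, 4)
  clear (0,3): R0 −= (4)R3 → (1, 0, 0, 0, 6)
  clear (1,3): R1 −= (1)R3 → (0, 1, 0, 0, 3)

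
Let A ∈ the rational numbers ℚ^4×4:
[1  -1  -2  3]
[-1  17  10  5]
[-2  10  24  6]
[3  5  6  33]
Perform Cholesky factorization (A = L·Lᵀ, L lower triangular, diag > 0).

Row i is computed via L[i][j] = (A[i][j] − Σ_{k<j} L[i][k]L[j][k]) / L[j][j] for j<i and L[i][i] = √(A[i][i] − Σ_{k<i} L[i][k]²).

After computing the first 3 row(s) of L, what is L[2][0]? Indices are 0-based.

Step 1: L[0][0] = √(1) = 1.
  L[1][0] = (-1) / L[0][0] = -1.
Step 2: L[1][1] = √(16) = 4.
  L[2][0] = (-2) / L[0][0] = -2.
  L[2][1] = (8) / L[1][1] = 2.
Step 3: L[2][2] = √(16) = 4.

L[2][0] = -2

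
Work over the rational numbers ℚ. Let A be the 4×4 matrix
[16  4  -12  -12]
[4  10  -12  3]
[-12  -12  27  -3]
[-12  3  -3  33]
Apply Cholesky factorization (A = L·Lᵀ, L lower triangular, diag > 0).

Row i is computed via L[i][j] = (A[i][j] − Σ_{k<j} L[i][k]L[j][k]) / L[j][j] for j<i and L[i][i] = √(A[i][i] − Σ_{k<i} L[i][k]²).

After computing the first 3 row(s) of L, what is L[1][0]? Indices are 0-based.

Step 1: L[0][0] = √(16) = 4.
  L[1][0] = (4) / L[0][0] = 1.
Step 2: L[1][1] = √(9) = 3.
  L[2][0] = (-12) / L[0][0] = -3.
  L[2][1] = (-9) / L[1][1] = -3.
Step 3: L[2][2] = √(9) = 3.

L[1][0] = 1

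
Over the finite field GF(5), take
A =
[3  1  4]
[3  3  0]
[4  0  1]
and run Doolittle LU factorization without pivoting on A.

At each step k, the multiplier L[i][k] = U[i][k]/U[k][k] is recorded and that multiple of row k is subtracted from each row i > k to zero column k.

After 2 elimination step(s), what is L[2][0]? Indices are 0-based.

L[2][0] = 3

Step 1: pivot at (0,0) is 3.
  row1 ← row1 − (1)·row0  ⇒  L[1][0]=1, U row1=(0, 2, 1)
  row2 ← row2 − (3)·row0  ⇒  L[2][0]=3, U row2=(0, 2, 4)
Step 2: pivot at (1,1) is 2.
  row2 ← row2 − (1)·row1  ⇒  L[2][1]=1, U row2=(0, 0, 3)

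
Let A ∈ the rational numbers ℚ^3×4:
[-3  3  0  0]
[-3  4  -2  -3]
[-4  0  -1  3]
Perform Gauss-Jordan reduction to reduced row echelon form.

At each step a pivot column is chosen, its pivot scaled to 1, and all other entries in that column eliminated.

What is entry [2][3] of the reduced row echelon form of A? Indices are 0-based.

[1] R0 /= -3  ⇒  (1, -1, 0, 0)
     R1 -= -3·R0  ⇒  (0, 1, -2, -3)
     R2 -= -4·R0  ⇒  (0, -4, -1, 3)
[2] R1 /= 1  ⇒  (0, 1, -2, -3)
     R0 -= -1·R1  ⇒  (1, 0, -2, -3)
     R2 -= -4·R1  ⇒  (0, 0, -9, -9)
[3] R2 /= -9  ⇒  (0, 0, 1, 1)
     R0 -= -2·R2  ⇒  (1, 0, 0, -1)
     R1 -= -2·R2  ⇒  (0, 1, 0, -1)

M[2][3] = 1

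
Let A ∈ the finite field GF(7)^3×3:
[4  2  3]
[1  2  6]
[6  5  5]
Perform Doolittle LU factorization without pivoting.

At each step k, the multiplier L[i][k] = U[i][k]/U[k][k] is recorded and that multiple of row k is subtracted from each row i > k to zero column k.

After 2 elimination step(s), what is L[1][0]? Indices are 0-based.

[col 0] pivot 4
  R1 -= 2*R0 → (0, 5, 0)  (L[1][0] := 2)
  R2 -= 5*R0 → (0, 2, 4)  (L[2][0] := 5)
[col 1] pivot 5
  R2 -= 6*R1 → (0, 0, 4)  (L[2][1] := 6)

L[1][0] = 2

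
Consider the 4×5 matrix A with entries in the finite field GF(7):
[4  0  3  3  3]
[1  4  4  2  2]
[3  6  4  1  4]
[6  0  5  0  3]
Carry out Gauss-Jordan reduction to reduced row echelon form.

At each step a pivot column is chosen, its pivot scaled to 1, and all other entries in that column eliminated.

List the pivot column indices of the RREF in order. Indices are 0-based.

pivot columns: 0, 1, 2, 3

step 1: normalize row 0 (÷4) = (1, 0, 6, 6, 6)
  row 1: subtract 1×row0 = (0, 4, 5, 3, 3)
  row 2: subtract 3×row0 = (0, 6, 0, 4, 0)
  row 3: subtract 6×row0 = (0, 0, 4, 6, 2)
step 2: normalize row 1 (÷4) = (0, 1, 3, 6, 6)
  row 2: subtract 6×row1 = (0, 0, 3, 3, 6)
step 3: normalize row 2 (÷3) = (0, 0, 1, 1, 2)
  row 0: subtract 6×row2 = (1, 0, 0, 0, 1)
  row 1: subtract 3×row2 = (0, 1, 0, 3, 0)
  row 3: subtract 4×row2 = (0, 0, 0, 2, 1)
step 4: normalize row 3 (÷2) = (0, 0, 0, 1, 4)
  row 1: subtract 3×row3 = (0, 1, 0, 0, 2)
  row 2: subtract 1×row3 = (0, 0, 1, 0, 5)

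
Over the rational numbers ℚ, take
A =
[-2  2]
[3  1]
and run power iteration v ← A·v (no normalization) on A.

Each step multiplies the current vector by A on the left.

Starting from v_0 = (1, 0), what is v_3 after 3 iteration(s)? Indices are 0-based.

v_0 = (1, 0).
v_1 = A·v_0 = (-2, 3).
v_2 = A·v_1 = (10, -3).
v_3 = A·v_2 = (-26, 27).

v_3 = (-26, 27)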